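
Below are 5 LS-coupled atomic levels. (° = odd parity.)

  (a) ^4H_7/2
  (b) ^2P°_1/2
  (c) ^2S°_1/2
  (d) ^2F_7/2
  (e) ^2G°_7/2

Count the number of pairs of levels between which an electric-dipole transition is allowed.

(a)–(b): forbidden (ΔS, ΔL, ΔJ).
(a)–(c): forbidden (ΔS, ΔL, ΔJ).
(a)–(d): forbidden (parity, ΔS, ΔL).
(a)–(e): forbidden (ΔS).
(b)–(c): forbidden (parity).
(b)–(d): forbidden (ΔL, ΔJ).
(b)–(e): forbidden (parity, ΔL, ΔJ).
(c)–(d): forbidden (ΔL, ΔJ).
(c)–(e): forbidden (parity, ΔL, ΔJ).
(d)–(e): allowed.
Allowed pairs: 1 of 10.

1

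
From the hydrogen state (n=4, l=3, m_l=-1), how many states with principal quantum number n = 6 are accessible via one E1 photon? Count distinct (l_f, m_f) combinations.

6

E1 requires Δl = ±1, so l_f ∈ {2, 4}; with 0 ≤ l_f ≤ n_f−1 = 5, the allowed l_f values are {2, 4}.
For l_f = 2: m_f ∈ {m_i−1, m_i, m_i+1} ∩ [−2, 2] = {-2, -1, 0} → 3 states.
For l_f = 4: m_f ∈ {m_i−1, m_i, m_i+1} ∩ [−4, 4] = {-2, -1, 0} → 3 states.
Total: 6.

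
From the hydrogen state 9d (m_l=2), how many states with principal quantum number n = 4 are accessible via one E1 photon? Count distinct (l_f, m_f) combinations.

4

E1 requires Δl = ±1, so l_f ∈ {1, 3}; with 0 ≤ l_f ≤ n_f−1 = 3, the allowed l_f values are {1, 3}.
For l_f = 1: m_f ∈ {m_i−1, m_i, m_i+1} ∩ [−1, 1] = {1} → 1 state.
For l_f = 3: m_f ∈ {m_i−1, m_i, m_i+1} ∩ [−3, 3] = {1, 2, 3} → 3 states.
Total: 4.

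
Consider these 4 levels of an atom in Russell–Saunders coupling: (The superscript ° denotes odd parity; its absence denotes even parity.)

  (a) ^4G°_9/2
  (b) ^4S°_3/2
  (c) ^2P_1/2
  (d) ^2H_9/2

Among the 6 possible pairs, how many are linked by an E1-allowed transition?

(a)–(b): forbidden (parity, ΔL, ΔJ).
(a)–(c): forbidden (ΔS, ΔL, ΔJ).
(a)–(d): forbidden (ΔS).
(b)–(c): forbidden (ΔS).
(b)–(d): forbidden (ΔS, ΔL, ΔJ).
(c)–(d): forbidden (parity, ΔL, ΔJ).
Allowed pairs: 0 of 6.

0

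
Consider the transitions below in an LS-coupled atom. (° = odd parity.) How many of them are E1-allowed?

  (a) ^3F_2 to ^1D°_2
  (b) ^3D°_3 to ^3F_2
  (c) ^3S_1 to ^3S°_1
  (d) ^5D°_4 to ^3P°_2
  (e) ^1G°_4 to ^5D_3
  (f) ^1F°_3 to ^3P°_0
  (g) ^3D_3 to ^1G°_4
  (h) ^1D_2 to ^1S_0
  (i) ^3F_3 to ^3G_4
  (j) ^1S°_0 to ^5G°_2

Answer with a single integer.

1

(a) forbidden (ΔS fails)
(b) allowed
(c) forbidden (ΔL fails)
(d) forbidden (parity, ΔS, ΔJ fail)
(e) forbidden (ΔS, ΔL fail)
(f) forbidden (parity, ΔS, ΔL, ΔJ fail)
(g) forbidden (ΔS, ΔL fail)
(h) forbidden (parity, ΔL, ΔJ fail)
(i) forbidden (parity fails)
(j) forbidden (parity, ΔS, ΔL, ΔJ fail)
Total allowed: 1 of 10.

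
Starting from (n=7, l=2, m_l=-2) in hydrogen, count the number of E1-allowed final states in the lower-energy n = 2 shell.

E1 requires Δl = ±1, so l_f ∈ {1, 3}; with 0 ≤ l_f ≤ n_f−1 = 1, the allowed l_f values are {1}.
For l_f = 1: m_f ∈ {m_i−1, m_i, m_i+1} ∩ [−1, 1] = {-1} → 1 state.
Total: 1.

1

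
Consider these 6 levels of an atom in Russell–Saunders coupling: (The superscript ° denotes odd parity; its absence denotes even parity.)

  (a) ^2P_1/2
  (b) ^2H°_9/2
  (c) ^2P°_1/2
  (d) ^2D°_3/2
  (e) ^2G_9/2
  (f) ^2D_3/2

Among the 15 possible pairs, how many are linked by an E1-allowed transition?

5

(a)–(b): forbidden (ΔL, ΔJ).
(a)–(c): allowed.
(a)–(d): allowed.
(a)–(e): forbidden (parity, ΔL, ΔJ).
(a)–(f): forbidden (parity).
(b)–(c): forbidden (parity, ΔL, ΔJ).
(b)–(d): forbidden (parity, ΔL, ΔJ).
(b)–(e): allowed.
(b)–(f): forbidden (ΔL, ΔJ).
(c)–(d): forbidden (parity).
(c)–(e): forbidden (ΔL, ΔJ).
(c)–(f): allowed.
(d)–(e): forbidden (ΔL, ΔJ).
(d)–(f): allowed.
(e)–(f): forbidden (parity, ΔL, ΔJ).
Allowed pairs: 5 of 15.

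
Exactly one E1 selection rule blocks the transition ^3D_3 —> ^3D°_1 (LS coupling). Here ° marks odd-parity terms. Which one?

Parity must change: even → odd — passes.
ΔS = 0: S: 1 → 1 — passes.
ΔL = 0, ±1 (not L=0↔0): L: 2 → 2, ΔL = +0 — passes.
ΔJ = 0, ±1 (not J=0↔0): J: 3 → 1, ΔJ = -2 — fails.

the ΔJ = 0, ±1 rule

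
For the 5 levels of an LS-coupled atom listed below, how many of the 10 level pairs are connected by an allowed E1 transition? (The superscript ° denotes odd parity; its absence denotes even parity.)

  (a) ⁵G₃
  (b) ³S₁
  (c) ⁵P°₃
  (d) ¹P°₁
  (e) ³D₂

0

(a)–(b): forbidden (parity, ΔS, ΔL, ΔJ).
(a)–(c): forbidden (ΔL).
(a)–(d): forbidden (ΔS, ΔL, ΔJ).
(a)–(e): forbidden (parity, ΔS, ΔL).
(b)–(c): forbidden (ΔS, ΔJ).
(b)–(d): forbidden (ΔS).
(b)–(e): forbidden (parity, ΔL).
(c)–(d): forbidden (parity, ΔS, ΔJ).
(c)–(e): forbidden (ΔS).
(d)–(e): forbidden (ΔS).
Allowed pairs: 0 of 10.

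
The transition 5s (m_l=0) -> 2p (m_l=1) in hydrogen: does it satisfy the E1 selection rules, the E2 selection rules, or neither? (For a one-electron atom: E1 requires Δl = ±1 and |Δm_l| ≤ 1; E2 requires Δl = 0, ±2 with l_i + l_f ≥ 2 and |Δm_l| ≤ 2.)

Δl = 1 − 0 = +1; l_i + l_f = 1.
Δm_l = +1.
E1 (Δl = ±1, |Δm_l| ≤ 1): satisfied.
E2 (Δl = 0,±2, l_i+l_f ≥ 2, |Δm_l| ≤ 2): not satisfied.

E1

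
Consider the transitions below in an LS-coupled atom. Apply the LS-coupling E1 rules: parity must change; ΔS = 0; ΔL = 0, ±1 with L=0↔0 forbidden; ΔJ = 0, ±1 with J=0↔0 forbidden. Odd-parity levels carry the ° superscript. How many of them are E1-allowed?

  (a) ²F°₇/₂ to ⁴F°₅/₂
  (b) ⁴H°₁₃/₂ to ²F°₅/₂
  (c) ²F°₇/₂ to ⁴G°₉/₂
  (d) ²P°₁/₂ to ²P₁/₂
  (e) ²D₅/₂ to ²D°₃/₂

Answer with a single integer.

(a) forbidden (parity, ΔS fail)
(b) forbidden (parity, ΔS, ΔL, ΔJ fail)
(c) forbidden (parity, ΔS fail)
(d) allowed
(e) allowed
Total allowed: 2 of 5.

2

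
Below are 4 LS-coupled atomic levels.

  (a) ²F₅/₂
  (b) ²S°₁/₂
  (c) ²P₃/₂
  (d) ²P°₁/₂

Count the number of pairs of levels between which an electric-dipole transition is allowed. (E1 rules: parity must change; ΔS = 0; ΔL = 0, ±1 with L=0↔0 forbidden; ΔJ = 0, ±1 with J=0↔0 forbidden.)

2

(a)–(b): forbidden (ΔL, ΔJ).
(a)–(c): forbidden (parity, ΔL).
(a)–(d): forbidden (ΔL, ΔJ).
(b)–(c): allowed.
(b)–(d): forbidden (parity).
(c)–(d): allowed.
Allowed pairs: 2 of 6.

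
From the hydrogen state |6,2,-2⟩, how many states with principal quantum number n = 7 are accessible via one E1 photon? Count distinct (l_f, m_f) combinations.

E1 requires Δl = ±1, so l_f ∈ {1, 3}; with 0 ≤ l_f ≤ n_f−1 = 6, the allowed l_f values are {1, 3}.
For l_f = 1: m_f ∈ {m_i−1, m_i, m_i+1} ∩ [−1, 1] = {-1} → 1 state.
For l_f = 3: m_f ∈ {m_i−1, m_i, m_i+1} ∩ [−3, 3] = {-3, -2, -1} → 3 states.
Total: 4.

4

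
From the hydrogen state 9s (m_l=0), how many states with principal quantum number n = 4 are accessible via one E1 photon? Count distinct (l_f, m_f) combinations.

E1 requires Δl = ±1, so l_f ∈ {-1, 1}; with 0 ≤ l_f ≤ n_f−1 = 3, the allowed l_f values are {1}.
For l_f = 1: m_f ∈ {m_i−1, m_i, m_i+1} ∩ [−1, 1] = {-1, 0, 1} → 3 states.
Total: 3.

3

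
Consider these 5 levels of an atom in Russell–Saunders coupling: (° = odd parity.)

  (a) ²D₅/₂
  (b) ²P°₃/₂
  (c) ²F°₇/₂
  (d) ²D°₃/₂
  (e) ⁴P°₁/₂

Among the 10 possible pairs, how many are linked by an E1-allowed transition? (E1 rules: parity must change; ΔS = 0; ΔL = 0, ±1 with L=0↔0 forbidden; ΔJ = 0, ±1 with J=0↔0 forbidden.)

3

(a)–(b): allowed.
(a)–(c): allowed.
(a)–(d): allowed.
(a)–(e): forbidden (ΔS, ΔJ).
(b)–(c): forbidden (parity, ΔL, ΔJ).
(b)–(d): forbidden (parity).
(b)–(e): forbidden (parity, ΔS).
(c)–(d): forbidden (parity, ΔJ).
(c)–(e): forbidden (parity, ΔS, ΔL, ΔJ).
(d)–(e): forbidden (parity, ΔS).
Allowed pairs: 3 of 10.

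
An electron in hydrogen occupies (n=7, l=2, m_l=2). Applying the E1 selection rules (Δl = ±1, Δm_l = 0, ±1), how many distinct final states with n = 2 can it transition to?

1

E1 requires Δl = ±1, so l_f ∈ {1, 3}; with 0 ≤ l_f ≤ n_f−1 = 1, the allowed l_f values are {1}.
For l_f = 1: m_f ∈ {m_i−1, m_i, m_i+1} ∩ [−1, 1] = {1} → 1 state.
Total: 1.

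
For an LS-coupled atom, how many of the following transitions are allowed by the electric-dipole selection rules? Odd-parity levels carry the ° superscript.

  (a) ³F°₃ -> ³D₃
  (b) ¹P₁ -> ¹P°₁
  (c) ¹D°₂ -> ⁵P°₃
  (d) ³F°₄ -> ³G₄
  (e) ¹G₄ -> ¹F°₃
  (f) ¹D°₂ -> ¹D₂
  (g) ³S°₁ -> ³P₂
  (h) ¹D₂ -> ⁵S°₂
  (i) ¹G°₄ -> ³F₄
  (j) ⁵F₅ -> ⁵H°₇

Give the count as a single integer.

(a) allowed
(b) allowed
(c) forbidden (parity, ΔS fail)
(d) allowed
(e) allowed
(f) allowed
(g) allowed
(h) forbidden (ΔS, ΔL fail)
(i) forbidden (ΔS fails)
(j) forbidden (ΔL, ΔJ fail)
Total allowed: 6 of 10.

6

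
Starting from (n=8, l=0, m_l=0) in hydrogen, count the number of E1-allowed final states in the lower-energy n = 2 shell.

E1 requires Δl = ±1, so l_f ∈ {-1, 1}; with 0 ≤ l_f ≤ n_f−1 = 1, the allowed l_f values are {1}.
For l_f = 1: m_f ∈ {m_i−1, m_i, m_i+1} ∩ [−1, 1] = {-1, 0, 1} → 3 states.
Total: 3.

3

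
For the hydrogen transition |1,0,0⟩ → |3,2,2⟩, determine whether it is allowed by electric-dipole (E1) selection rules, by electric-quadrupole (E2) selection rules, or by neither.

Δl = 2 − 0 = +2; l_i + l_f = 2.
Δm_l = +2.
E1 (Δl = ±1, |Δm_l| ≤ 1): not satisfied.
E2 (Δl = 0,±2, l_i+l_f ≥ 2, |Δm_l| ≤ 2): satisfied.

E2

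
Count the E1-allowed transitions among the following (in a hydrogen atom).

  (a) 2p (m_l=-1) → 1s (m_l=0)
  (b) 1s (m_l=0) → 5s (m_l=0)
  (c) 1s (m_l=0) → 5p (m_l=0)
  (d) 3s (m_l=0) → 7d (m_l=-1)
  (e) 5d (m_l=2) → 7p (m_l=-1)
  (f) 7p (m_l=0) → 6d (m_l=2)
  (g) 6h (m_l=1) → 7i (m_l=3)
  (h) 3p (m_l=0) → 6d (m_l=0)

(a) allowed
(b) forbidden — Δl = +0 (E1 requires Δl = ±1)
(c) allowed
(d) forbidden — Δl = +2 (E1 requires Δl = ±1)
(e) forbidden — Δm_l = -3 (E1 requires Δm_l = 0, ±1)
(f) forbidden — Δm_l = +2 (E1 requires Δm_l = 0, ±1)
(g) forbidden — Δm_l = +2 (E1 requires Δm_l = 0, ±1)
(h) allowed
Total allowed: 3 of 8.

3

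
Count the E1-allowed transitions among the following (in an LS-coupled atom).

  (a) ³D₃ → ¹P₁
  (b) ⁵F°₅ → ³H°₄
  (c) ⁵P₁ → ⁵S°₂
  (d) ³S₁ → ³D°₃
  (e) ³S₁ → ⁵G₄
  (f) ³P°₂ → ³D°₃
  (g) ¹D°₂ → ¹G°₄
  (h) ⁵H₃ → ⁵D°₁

1

(a) forbidden (parity, ΔS, ΔJ fail)
(b) forbidden (parity, ΔS, ΔL fail)
(c) allowed
(d) forbidden (ΔL, ΔJ fail)
(e) forbidden (parity, ΔS, ΔL, ΔJ fail)
(f) forbidden (parity fails)
(g) forbidden (parity, ΔL, ΔJ fail)
(h) forbidden (ΔL, ΔJ fail)
Total allowed: 1 of 8.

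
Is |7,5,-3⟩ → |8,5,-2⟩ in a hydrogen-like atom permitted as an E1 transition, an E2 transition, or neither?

Δl = 5 − 5 = +0; l_i + l_f = 10.
Δm_l = +1.
E1 (Δl = ±1, |Δm_l| ≤ 1): not satisfied.
E2 (Δl = 0,±2, l_i+l_f ≥ 2, |Δm_l| ≤ 2): satisfied.

E2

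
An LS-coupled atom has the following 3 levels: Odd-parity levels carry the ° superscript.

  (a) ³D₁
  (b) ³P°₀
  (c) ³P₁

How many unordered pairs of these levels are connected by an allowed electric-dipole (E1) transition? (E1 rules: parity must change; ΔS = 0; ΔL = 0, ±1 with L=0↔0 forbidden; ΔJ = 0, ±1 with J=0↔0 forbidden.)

2

(a)–(b): allowed.
(a)–(c): forbidden (parity).
(b)–(c): allowed.
Allowed pairs: 2 of 3.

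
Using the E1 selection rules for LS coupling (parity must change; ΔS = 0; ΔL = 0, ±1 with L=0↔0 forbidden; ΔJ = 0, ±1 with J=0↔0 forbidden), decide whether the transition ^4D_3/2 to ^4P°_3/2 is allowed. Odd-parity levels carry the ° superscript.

ΔL = 0, ±1 (not L=0↔0): L: 2 → 1, ΔL = -1 — passes.
Parity must change: even → odd — passes.
ΔS = 0: S: 3/2 → 3/2 — passes.
ΔJ = 0, ±1 (not J=0↔0): J: 3/2 → 3/2, ΔJ = +0 — passes.
All four E1 rules are satisfied.

allowed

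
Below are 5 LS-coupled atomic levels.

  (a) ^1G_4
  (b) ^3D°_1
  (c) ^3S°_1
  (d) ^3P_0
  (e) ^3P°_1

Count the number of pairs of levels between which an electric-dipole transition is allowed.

3

(a)–(b): forbidden (ΔS, ΔL, ΔJ).
(a)–(c): forbidden (ΔS, ΔL, ΔJ).
(a)–(d): forbidden (parity, ΔS, ΔL, ΔJ).
(a)–(e): forbidden (ΔS, ΔL, ΔJ).
(b)–(c): forbidden (parity, ΔL).
(b)–(d): allowed.
(b)–(e): forbidden (parity).
(c)–(d): allowed.
(c)–(e): forbidden (parity).
(d)–(e): allowed.
Allowed pairs: 3 of 10.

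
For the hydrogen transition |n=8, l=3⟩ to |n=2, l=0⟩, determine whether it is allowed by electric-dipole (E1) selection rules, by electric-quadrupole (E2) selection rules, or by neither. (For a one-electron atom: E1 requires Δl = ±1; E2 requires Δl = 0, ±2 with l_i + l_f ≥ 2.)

neither

Δl = 0 − 3 = -3; l_i + l_f = 3.
E1 (Δl = ±1): not satisfied.
E2 (Δl = 0,±2, l_i+l_f ≥ 2): not satisfied.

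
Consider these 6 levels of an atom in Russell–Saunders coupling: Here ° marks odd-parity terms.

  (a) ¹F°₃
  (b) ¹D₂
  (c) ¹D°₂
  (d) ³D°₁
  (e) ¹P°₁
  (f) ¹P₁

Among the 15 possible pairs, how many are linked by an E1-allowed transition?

(a)–(b): allowed.
(a)–(c): forbidden (parity).
(a)–(d): forbidden (parity, ΔS, ΔJ).
(a)–(e): forbidden (parity, ΔL, ΔJ).
(a)–(f): forbidden (ΔL, ΔJ).
(b)–(c): allowed.
(b)–(d): forbidden (ΔS).
(b)–(e): allowed.
(b)–(f): forbidden (parity).
(c)–(d): forbidden (parity, ΔS).
(c)–(e): forbidden (parity).
(c)–(f): allowed.
(d)–(e): forbidden (parity, ΔS).
(d)–(f): forbidden (ΔS).
(e)–(f): allowed.
Allowed pairs: 5 of 15.

5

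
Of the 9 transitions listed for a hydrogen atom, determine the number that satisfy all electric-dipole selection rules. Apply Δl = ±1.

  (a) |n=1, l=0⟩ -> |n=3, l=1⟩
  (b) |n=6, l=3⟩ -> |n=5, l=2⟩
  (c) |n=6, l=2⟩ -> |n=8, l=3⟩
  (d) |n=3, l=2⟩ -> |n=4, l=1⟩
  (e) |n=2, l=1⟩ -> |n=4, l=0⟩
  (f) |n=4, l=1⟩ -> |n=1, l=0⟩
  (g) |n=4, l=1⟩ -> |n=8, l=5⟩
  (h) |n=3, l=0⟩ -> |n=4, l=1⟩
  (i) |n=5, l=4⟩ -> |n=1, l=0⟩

7

(a) allowed
(b) allowed
(c) allowed
(d) allowed
(e) allowed
(f) allowed
(g) forbidden — Δl = +4 (E1 requires Δl = ±1)
(h) allowed
(i) forbidden — Δl = -4 (E1 requires Δl = ±1)
Total allowed: 7 of 9.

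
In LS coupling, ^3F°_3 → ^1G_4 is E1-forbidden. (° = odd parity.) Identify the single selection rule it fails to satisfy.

Initial level: S=1, L=3, J=3, parity odd. Final level: S=0, L=4, J=4, parity even.
Parity must change: odd → even — satisfied.
ΔS = 0: S: 1 → 0 — violated.
ΔL = 0, ±1 (not L=0↔0): L: 3 → 4, ΔL = +1 — satisfied.
ΔJ = 0, ±1 (not J=0↔0): J: 3 → 4, ΔJ = +1 — satisfied.

the ΔS = 0 rule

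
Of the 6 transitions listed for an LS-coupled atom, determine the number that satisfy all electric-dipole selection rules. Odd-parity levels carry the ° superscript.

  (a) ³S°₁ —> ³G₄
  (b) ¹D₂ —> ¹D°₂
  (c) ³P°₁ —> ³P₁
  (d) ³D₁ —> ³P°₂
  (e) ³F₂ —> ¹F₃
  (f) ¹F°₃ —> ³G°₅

(a) forbidden (ΔL, ΔJ fail)
(b) allowed
(c) allowed
(d) allowed
(e) forbidden (parity, ΔS fail)
(f) forbidden (parity, ΔS, ΔJ fail)
Total allowed: 3 of 6.

3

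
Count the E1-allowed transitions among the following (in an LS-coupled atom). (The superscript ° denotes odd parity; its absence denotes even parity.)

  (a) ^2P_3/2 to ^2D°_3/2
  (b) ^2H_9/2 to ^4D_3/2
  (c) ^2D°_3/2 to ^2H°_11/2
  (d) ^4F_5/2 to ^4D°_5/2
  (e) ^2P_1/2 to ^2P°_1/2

3

(a) allowed
(b) forbidden (parity, ΔS, ΔL, ΔJ fail)
(c) forbidden (parity, ΔL, ΔJ fail)
(d) allowed
(e) allowed
Total allowed: 3 of 5.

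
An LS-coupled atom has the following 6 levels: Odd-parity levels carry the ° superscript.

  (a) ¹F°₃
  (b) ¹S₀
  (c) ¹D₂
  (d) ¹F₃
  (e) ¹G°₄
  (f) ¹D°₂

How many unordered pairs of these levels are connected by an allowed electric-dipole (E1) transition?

5

(a)–(b): forbidden (ΔL, ΔJ).
(a)–(c): allowed.
(a)–(d): allowed.
(a)–(e): forbidden (parity).
(a)–(f): forbidden (parity).
(b)–(c): forbidden (parity, ΔL, ΔJ).
(b)–(d): forbidden (parity, ΔL, ΔJ).
(b)–(e): forbidden (ΔL, ΔJ).
(b)–(f): forbidden (ΔL, ΔJ).
(c)–(d): forbidden (parity).
(c)–(e): forbidden (ΔL, ΔJ).
(c)–(f): allowed.
(d)–(e): allowed.
(d)–(f): allowed.
(e)–(f): forbidden (parity, ΔL, ΔJ).
Allowed pairs: 5 of 15.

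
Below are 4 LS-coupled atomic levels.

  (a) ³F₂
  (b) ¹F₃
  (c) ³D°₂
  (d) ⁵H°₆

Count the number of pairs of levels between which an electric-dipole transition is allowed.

1

(a)–(b): forbidden (parity, ΔS).
(a)–(c): allowed.
(a)–(d): forbidden (ΔS, ΔL, ΔJ).
(b)–(c): forbidden (ΔS).
(b)–(d): forbidden (ΔS, ΔL, ΔJ).
(c)–(d): forbidden (parity, ΔS, ΔL, ΔJ).
Allowed pairs: 1 of 6.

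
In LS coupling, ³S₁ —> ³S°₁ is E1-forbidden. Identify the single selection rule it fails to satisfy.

the L=0 ↔ L=0 exclusion

Reading off the term symbols: S 1→1, L 0→0, J 1→1, parity even→odd.
ΔS = 0: S: 1 → 1 — satisfied.
Parity must change: even → odd — satisfied.
ΔJ = 0, ±1 (not J=0↔0): J: 1 → 1, ΔJ = +0 — satisfied.
ΔL = 0, ±1 (not L=0↔0): L: 0 → 0, ΔL = +0 — violated.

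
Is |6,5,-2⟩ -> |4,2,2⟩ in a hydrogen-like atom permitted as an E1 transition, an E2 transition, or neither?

neither

Δl = 2 − 5 = -3; l_i + l_f = 7.
Δm_l = +4.
E1 (Δl = ±1, |Δm_l| ≤ 1): not satisfied.
E2 (Δl = 0,±2, l_i+l_f ≥ 2, |Δm_l| ≤ 2): not satisfied.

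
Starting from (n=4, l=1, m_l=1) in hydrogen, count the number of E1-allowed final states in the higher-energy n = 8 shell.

4

E1 requires Δl = ±1, so l_f ∈ {0, 2}; with 0 ≤ l_f ≤ n_f−1 = 7, the allowed l_f values are {0, 2}.
For l_f = 0: m_f ∈ {m_i−1, m_i, m_i+1} ∩ [−0, 0] = {0} → 1 state.
For l_f = 2: m_f ∈ {m_i−1, m_i, m_i+1} ∩ [−2, 2] = {0, 1, 2} → 3 states.
Total: 4.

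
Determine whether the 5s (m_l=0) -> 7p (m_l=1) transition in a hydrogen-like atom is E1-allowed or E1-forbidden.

Δl = 1 − 0 = +1; the E1 rule Δl = ±1 is passes.
Δm_l = 1 − (0) = +1. E1 requires Δm_l = 0, ±1: passes.
All E1 selection rules are satisfied.

allowed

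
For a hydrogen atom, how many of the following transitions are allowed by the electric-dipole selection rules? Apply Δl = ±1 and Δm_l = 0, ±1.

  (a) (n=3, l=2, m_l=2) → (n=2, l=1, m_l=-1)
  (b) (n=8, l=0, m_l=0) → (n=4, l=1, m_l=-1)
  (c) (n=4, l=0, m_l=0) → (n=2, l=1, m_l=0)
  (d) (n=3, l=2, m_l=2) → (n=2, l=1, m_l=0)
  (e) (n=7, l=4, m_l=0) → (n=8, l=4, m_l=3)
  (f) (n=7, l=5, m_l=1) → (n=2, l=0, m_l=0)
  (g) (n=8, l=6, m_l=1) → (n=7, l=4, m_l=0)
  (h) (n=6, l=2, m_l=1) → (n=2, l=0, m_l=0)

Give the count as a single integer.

2

(a) forbidden — Δm_l = -3 (E1 requires Δm_l = 0, ±1)
(b) allowed
(c) allowed
(d) forbidden — Δm_l = -2 (E1 requires Δm_l = 0, ±1)
(e) forbidden — Δl = +0 (E1 requires Δl = ±1); Δm_l = +3 (E1 requires Δm_l = 0, ±1)
(f) forbidden — Δl = -5 (E1 requires Δl = ±1)
(g) forbidden — Δl = -2 (E1 requires Δl = ±1)
(h) forbidden — Δl = -2 (E1 requires Δl = ±1)
Total allowed: 2 of 8.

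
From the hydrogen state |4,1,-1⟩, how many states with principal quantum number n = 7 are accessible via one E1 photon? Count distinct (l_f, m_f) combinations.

4

E1 requires Δl = ±1, so l_f ∈ {0, 2}; with 0 ≤ l_f ≤ n_f−1 = 6, the allowed l_f values are {0, 2}.
For l_f = 0: m_f ∈ {m_i−1, m_i, m_i+1} ∩ [−0, 0] = {0} → 1 state.
For l_f = 2: m_f ∈ {m_i−1, m_i, m_i+1} ∩ [−2, 2] = {-2, -1, 0} → 3 states.
Total: 4.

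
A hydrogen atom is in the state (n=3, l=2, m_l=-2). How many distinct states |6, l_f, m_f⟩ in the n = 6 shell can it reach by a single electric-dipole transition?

4

E1 requires Δl = ±1, so l_f ∈ {1, 3}; with 0 ≤ l_f ≤ n_f−1 = 5, the allowed l_f values are {1, 3}.
For l_f = 1: m_f ∈ {m_i−1, m_i, m_i+1} ∩ [−1, 1] = {-1} → 1 state.
For l_f = 3: m_f ∈ {m_i−1, m_i, m_i+1} ∩ [−3, 3] = {-3, -2, -1} → 3 states.
Total: 4.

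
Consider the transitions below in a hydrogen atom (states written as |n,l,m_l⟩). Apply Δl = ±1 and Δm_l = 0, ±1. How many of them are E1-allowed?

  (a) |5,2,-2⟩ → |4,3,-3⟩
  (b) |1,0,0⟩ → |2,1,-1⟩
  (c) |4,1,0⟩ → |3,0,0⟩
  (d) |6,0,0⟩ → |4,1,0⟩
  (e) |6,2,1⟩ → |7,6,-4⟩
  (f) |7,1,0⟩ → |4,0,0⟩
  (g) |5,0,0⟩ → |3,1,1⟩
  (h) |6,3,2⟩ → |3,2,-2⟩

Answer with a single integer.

6

(a) allowed
(b) allowed
(c) allowed
(d) allowed
(e) forbidden — Δl = +4 (E1 requires Δl = ±1); Δm_l = -5 (E1 requires Δm_l = 0, ±1)
(f) allowed
(g) allowed
(h) forbidden — Δm_l = -4 (E1 requires Δm_l = 0, ±1)
Total allowed: 6 of 8.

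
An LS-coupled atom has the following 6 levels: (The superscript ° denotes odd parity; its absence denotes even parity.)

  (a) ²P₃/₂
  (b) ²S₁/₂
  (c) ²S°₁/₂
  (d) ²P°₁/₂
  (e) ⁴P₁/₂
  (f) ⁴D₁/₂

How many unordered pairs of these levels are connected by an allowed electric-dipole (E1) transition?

3

(a)–(b): forbidden (parity).
(a)–(c): allowed.
(a)–(d): allowed.
(a)–(e): forbidden (parity, ΔS).
(a)–(f): forbidden (parity, ΔS).
(b)–(c): forbidden (ΔL).
(b)–(d): allowed.
(b)–(e): forbidden (parity, ΔS).
(b)–(f): forbidden (parity, ΔS, ΔL).
(c)–(d): forbidden (parity).
(c)–(e): forbidden (ΔS).
(c)–(f): forbidden (ΔS, ΔL).
(d)–(e): forbidden (ΔS).
(d)–(f): forbidden (ΔS).
(e)–(f): forbidden (parity).
Allowed pairs: 3 of 15.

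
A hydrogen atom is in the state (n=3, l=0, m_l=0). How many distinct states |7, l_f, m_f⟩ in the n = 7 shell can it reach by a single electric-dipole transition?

E1 requires Δl = ±1, so l_f ∈ {-1, 1}; with 0 ≤ l_f ≤ n_f−1 = 6, the allowed l_f values are {1}.
For l_f = 1: m_f ∈ {m_i−1, m_i, m_i+1} ∩ [−1, 1] = {-1, 0, 1} → 3 states.
Total: 3.

3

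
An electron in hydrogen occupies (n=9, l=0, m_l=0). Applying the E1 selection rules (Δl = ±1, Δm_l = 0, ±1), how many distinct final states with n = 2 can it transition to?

3

E1 requires Δl = ±1, so l_f ∈ {-1, 1}; with 0 ≤ l_f ≤ n_f−1 = 1, the allowed l_f values are {1}.
For l_f = 1: m_f ∈ {m_i−1, m_i, m_i+1} ∩ [−1, 1] = {-1, 0, 1} → 3 states.
Total: 3.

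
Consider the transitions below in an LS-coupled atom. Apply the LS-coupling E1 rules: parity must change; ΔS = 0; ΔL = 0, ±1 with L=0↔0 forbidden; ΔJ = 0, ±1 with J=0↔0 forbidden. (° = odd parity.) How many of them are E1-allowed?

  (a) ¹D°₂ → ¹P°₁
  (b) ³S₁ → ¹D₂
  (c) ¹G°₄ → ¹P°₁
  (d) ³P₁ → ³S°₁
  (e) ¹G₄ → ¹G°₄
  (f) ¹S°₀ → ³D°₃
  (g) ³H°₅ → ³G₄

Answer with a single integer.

(a) forbidden (parity fails)
(b) forbidden (parity, ΔS, ΔL fail)
(c) forbidden (parity, ΔL, ΔJ fail)
(d) allowed
(e) allowed
(f) forbidden (parity, ΔS, ΔL, ΔJ fail)
(g) allowed
Total allowed: 3 of 7.

3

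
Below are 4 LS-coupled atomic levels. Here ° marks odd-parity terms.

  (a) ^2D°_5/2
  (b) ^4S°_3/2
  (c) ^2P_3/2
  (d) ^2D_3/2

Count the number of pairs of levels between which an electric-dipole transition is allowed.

(a)–(b): forbidden (parity, ΔS, ΔL).
(a)–(c): allowed.
(a)–(d): allowed.
(b)–(c): forbidden (ΔS).
(b)–(d): forbidden (ΔS, ΔL).
(c)–(d): forbidden (parity).
Allowed pairs: 2 of 6.

2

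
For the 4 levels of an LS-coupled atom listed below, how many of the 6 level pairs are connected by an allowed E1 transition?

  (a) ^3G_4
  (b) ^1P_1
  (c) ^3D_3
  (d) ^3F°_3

2

(a)–(b): forbidden (parity, ΔS, ΔL, ΔJ).
(a)–(c): forbidden (parity, ΔL).
(a)–(d): allowed.
(b)–(c): forbidden (parity, ΔS, ΔJ).
(b)–(d): forbidden (ΔS, ΔL, ΔJ).
(c)–(d): allowed.
Allowed pairs: 2 of 6.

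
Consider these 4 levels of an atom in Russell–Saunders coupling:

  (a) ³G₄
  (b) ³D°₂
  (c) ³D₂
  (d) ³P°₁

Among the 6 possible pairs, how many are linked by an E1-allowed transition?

(a)–(b): forbidden (ΔL, ΔJ).
(a)–(c): forbidden (parity, ΔL, ΔJ).
(a)–(d): forbidden (ΔL, ΔJ).
(b)–(c): allowed.
(b)–(d): forbidden (parity).
(c)–(d): allowed.
Allowed pairs: 2 of 6.

2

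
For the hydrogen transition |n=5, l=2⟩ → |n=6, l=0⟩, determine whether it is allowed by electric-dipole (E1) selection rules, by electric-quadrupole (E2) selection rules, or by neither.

Δl = 0 − 2 = -2; l_i + l_f = 2.
E1 (Δl = ±1): not satisfied.
E2 (Δl = 0,±2, l_i+l_f ≥ 2): satisfied.

E2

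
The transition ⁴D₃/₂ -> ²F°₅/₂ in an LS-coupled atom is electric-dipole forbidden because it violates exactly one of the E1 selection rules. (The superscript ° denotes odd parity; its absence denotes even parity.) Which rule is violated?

the ΔS = 0 rule

Parity must change: even → odd — ok.
ΔS = 0: S: 3/2 → 1/2 — fails.
ΔL = 0, ±1 (not L=0↔0): L: 2 → 3, ΔL = +1 — ok.
ΔJ = 0, ±1 (not J=0↔0): J: 3/2 → 5/2, ΔJ = +1 — ok.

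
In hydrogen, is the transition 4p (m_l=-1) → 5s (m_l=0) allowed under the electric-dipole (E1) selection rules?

Initial l = 1, final l = 0, so Δl = -1. E1 requires Δl = ±1: satisfied.
Δm_l = 0 − (-1) = +1. E1 requires Δm_l = 0, ±1: satisfied.
All E1 selection rules are satisfied.

allowed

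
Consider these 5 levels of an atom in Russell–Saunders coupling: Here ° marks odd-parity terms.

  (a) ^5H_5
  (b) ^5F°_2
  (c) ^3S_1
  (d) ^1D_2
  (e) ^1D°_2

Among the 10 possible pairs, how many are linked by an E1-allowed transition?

(a)–(b): forbidden (ΔL, ΔJ).
(a)–(c): forbidden (parity, ΔS, ΔL, ΔJ).
(a)–(d): forbidden (parity, ΔS, ΔL, ΔJ).
(a)–(e): forbidden (ΔS, ΔL, ΔJ).
(b)–(c): forbidden (ΔS, ΔL).
(b)–(d): forbidden (ΔS).
(b)–(e): forbidden (parity, ΔS).
(c)–(d): forbidden (parity, ΔS, ΔL).
(c)–(e): forbidden (ΔS, ΔL).
(d)–(e): allowed.
Allowed pairs: 1 of 10.

1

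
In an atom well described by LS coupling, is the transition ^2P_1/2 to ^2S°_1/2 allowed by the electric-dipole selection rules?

Reading off the term symbols: S 1/2→1/2, L 1→0, J 1/2→1/2, parity even→odd.
Parity must change: even → odd — passes.
ΔS = 0: S: 1/2 → 1/2 — passes.
ΔL = 0, ±1 (not L=0↔0): L: 1 → 0, ΔL = -1 — passes.
ΔJ = 0, ±1 (not J=0↔0): J: 1/2 → 1/2, ΔJ = +0 — passes.
All four E1 rules are satisfied.

allowed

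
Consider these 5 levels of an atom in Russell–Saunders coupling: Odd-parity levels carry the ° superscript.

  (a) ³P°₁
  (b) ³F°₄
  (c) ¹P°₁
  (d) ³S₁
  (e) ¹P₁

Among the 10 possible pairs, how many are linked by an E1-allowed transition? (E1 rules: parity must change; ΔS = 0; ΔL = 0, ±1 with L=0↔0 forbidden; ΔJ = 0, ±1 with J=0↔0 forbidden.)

(a)–(b): forbidden (parity, ΔL, ΔJ).
(a)–(c): forbidden (parity, ΔS).
(a)–(d): allowed.
(a)–(e): forbidden (ΔS).
(b)–(c): forbidden (parity, ΔS, ΔL, ΔJ).
(b)–(d): forbidden (ΔL, ΔJ).
(b)–(e): forbidden (ΔS, ΔL, ΔJ).
(c)–(d): forbidden (ΔS).
(c)–(e): allowed.
(d)–(e): forbidden (parity, ΔS).
Allowed pairs: 2 of 10.

2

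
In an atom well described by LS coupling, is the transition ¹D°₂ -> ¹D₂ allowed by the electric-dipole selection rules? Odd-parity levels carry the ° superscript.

allowed

Initial level: S=0, L=2, J=2, parity odd. Final level: S=0, L=2, J=2, parity even.
ΔJ = 0, ±1 (not J=0↔0): J: 2 → 2, ΔJ = +0 — ok.
Parity must change: odd → even — ok.
ΔS = 0: S: 0 → 0 — ok.
ΔL = 0, ±1 (not L=0↔0): L: 2 → 2, ΔL = +0 — ok.
All four E1 rules are satisfied.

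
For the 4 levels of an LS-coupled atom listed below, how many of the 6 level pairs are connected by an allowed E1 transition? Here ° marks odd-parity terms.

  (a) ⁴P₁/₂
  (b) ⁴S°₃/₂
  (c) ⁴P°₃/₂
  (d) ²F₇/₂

(a)–(b): allowed.
(a)–(c): allowed.
(a)–(d): forbidden (parity, ΔS, ΔL, ΔJ).
(b)–(c): forbidden (parity).
(b)–(d): forbidden (ΔS, ΔL, ΔJ).
(c)–(d): forbidden (ΔS, ΔL, ΔJ).
Allowed pairs: 2 of 6.

2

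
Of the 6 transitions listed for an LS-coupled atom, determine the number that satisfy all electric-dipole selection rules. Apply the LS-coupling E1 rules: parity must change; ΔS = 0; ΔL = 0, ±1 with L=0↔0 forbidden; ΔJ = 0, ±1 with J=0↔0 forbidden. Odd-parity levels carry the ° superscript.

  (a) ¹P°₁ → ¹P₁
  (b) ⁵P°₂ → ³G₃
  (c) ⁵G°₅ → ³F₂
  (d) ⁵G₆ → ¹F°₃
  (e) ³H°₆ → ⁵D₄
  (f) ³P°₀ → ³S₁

2

(a) allowed
(b) forbidden (ΔS, ΔL fail)
(c) forbidden (ΔS, ΔJ fail)
(d) forbidden (ΔS, ΔJ fail)
(e) forbidden (ΔS, ΔL, ΔJ fail)
(f) allowed
Total allowed: 2 of 6.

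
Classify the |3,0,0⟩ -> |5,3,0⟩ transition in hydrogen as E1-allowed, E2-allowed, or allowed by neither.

neither

Δl = 3 − 0 = +3; l_i + l_f = 3.
Δm_l = +0.
E1 (Δl = ±1, |Δm_l| ≤ 1): not satisfied.
E2 (Δl = 0,±2, l_i+l_f ≥ 2, |Δm_l| ≤ 2): not satisfied.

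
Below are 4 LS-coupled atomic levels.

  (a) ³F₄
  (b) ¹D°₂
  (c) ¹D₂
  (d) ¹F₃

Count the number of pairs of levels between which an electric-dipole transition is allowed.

(a)–(b): forbidden (ΔS, ΔJ).
(a)–(c): forbidden (parity, ΔS, ΔJ).
(a)–(d): forbidden (parity, ΔS).
(b)–(c): allowed.
(b)–(d): allowed.
(c)–(d): forbidden (parity).
Allowed pairs: 2 of 6.

2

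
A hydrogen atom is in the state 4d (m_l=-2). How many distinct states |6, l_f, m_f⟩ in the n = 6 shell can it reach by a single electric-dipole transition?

E1 requires Δl = ±1, so l_f ∈ {1, 3}; with 0 ≤ l_f ≤ n_f−1 = 5, the allowed l_f values are {1, 3}.
For l_f = 1: m_f ∈ {m_i−1, m_i, m_i+1} ∩ [−1, 1] = {-1} → 1 state.
For l_f = 3: m_f ∈ {m_i−1, m_i, m_i+1} ∩ [−3, 3] = {-3, -2, -1} → 3 states.
Total: 4.

4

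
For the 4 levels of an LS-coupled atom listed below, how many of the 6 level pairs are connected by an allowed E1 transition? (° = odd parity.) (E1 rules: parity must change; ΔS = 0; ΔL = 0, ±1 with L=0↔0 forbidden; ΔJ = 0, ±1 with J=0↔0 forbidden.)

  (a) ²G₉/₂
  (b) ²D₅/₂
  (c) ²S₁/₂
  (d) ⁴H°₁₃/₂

(a)–(b): forbidden (parity, ΔL, ΔJ).
(a)–(c): forbidden (parity, ΔL, ΔJ).
(a)–(d): forbidden (ΔS, ΔJ).
(b)–(c): forbidden (parity, ΔL, ΔJ).
(b)–(d): forbidden (ΔS, ΔL, ΔJ).
(c)–(d): forbidden (ΔS, ΔL, ΔJ).
Allowed pairs: 0 of 6.

0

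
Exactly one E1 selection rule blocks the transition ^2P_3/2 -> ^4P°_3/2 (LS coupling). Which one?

the ΔS = 0 rule

Reading off the term symbols: S 1/2→3/2, L 1→1, J 3/2→3/2, parity even→odd.
ΔJ = 0, ±1 (not J=0↔0): J: 3/2 → 3/2, ΔJ = +0 — satisfied.
Parity must change: even → odd — satisfied.
ΔS = 0: S: 1/2 → 3/2 — violated.
ΔL = 0, ±1 (not L=0↔0): L: 1 → 1, ΔL = +0 — satisfied.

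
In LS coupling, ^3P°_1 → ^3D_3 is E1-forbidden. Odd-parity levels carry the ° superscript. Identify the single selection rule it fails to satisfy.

the ΔJ = 0, ±1 rule

Initial level: S=1, L=1, J=1, parity odd. Final level: S=1, L=2, J=3, parity even.
ΔS = 0: S: 1 → 1 — satisfied.
ΔJ = 0, ±1 (not J=0↔0): J: 1 → 3, ΔJ = +2 — violated.
Parity must change: odd → even — satisfied.
ΔL = 0, ±1 (not L=0↔0): L: 1 → 2, ΔL = +1 — satisfied.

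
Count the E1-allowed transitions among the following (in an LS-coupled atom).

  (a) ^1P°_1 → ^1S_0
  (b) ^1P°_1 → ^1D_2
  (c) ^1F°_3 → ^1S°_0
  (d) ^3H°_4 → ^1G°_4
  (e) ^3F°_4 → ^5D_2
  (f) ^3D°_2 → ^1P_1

2

(a) allowed
(b) allowed
(c) forbidden (parity, ΔL, ΔJ fail)
(d) forbidden (parity, ΔS fail)
(e) forbidden (ΔS, ΔJ fail)
(f) forbidden (ΔS fails)
Total allowed: 2 of 6.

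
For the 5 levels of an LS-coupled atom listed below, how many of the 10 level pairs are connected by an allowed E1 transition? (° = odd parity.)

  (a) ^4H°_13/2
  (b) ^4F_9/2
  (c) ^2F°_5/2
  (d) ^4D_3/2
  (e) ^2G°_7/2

(a)–(b): forbidden (ΔL, ΔJ).
(a)–(c): forbidden (parity, ΔS, ΔL, ΔJ).
(a)–(d): forbidden (ΔL, ΔJ).
(a)–(e): forbidden (parity, ΔS, ΔJ).
(b)–(c): forbidden (ΔS, ΔJ).
(b)–(d): forbidden (parity, ΔJ).
(b)–(e): forbidden (ΔS).
(c)–(d): forbidden (ΔS).
(c)–(e): forbidden (parity).
(d)–(e): forbidden (ΔS, ΔL, ΔJ).
Allowed pairs: 0 of 10.

0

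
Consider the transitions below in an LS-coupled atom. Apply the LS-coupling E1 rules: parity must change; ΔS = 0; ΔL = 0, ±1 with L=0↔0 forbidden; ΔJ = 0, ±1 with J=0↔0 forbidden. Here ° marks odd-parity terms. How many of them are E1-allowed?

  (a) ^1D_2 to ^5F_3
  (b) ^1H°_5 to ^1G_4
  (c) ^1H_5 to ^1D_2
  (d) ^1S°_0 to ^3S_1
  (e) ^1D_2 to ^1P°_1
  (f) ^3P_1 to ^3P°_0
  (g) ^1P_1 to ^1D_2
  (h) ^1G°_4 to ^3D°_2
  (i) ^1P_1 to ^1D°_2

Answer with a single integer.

4

(a) forbidden (parity, ΔS fail)
(b) allowed
(c) forbidden (parity, ΔL, ΔJ fail)
(d) forbidden (ΔS, ΔL fail)
(e) allowed
(f) allowed
(g) forbidden (parity fails)
(h) forbidden (parity, ΔS, ΔL, ΔJ fail)
(i) allowed
Total allowed: 4 of 9.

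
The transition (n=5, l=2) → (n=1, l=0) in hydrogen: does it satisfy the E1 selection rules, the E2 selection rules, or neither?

E2

Δl = 0 − 2 = -2; l_i + l_f = 2.
E1 (Δl = ±1): not satisfied.
E2 (Δl = 0,±2, l_i+l_f ≥ 2): satisfied.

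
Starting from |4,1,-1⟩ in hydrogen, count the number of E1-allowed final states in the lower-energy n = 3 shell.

E1 requires Δl = ±1, so l_f ∈ {0, 2}; with 0 ≤ l_f ≤ n_f−1 = 2, the allowed l_f values are {0, 2}.
For l_f = 0: m_f ∈ {m_i−1, m_i, m_i+1} ∩ [−0, 0] = {0} → 1 state.
For l_f = 2: m_f ∈ {m_i−1, m_i, m_i+1} ∩ [−2, 2] = {-2, -1, 0} → 3 states.
Total: 4.

4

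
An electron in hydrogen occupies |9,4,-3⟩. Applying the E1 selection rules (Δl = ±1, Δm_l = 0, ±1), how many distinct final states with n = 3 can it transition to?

0

E1 requires l_f ∈ {3, 5}, but neither lies in [0, 2], so no final state is reachable.
Total: 0.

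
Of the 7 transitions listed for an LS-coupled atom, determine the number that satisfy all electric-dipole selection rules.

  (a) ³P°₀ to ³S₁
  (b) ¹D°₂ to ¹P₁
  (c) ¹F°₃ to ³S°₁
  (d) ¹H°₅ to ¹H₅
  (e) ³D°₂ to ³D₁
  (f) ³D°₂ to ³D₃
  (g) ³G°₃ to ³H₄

6

(a) allowed
(b) allowed
(c) forbidden (parity, ΔS, ΔL, ΔJ fail)
(d) allowed
(e) allowed
(f) allowed
(g) allowed
Total allowed: 6 of 7.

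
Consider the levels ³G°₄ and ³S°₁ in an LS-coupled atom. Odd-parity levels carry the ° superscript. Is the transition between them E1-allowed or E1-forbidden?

forbidden

Reading off the term symbols: S 1→1, L 4→0, J 4→1, parity odd→odd.
Parity must change: odd → odd — fails.
ΔS = 0: S: 1 → 1 — passes.
ΔL = 0, ±1 (not L=0↔0): L: 4 → 0, ΔL = -4 — fails.
ΔJ = 0, ±1 (not J=0↔0): J: 4 → 1, ΔJ = -3 — fails.
Rule(s) violated: parity, ΔL, ΔJ.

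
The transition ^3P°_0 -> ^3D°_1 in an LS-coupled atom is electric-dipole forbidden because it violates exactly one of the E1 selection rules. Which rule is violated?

Initial level: S=1, L=1, J=0, parity odd. Final level: S=1, L=2, J=1, parity odd.
Parity must change: odd → odd — fails.
ΔS = 0: S: 1 → 1 — ok.
ΔL = 0, ±1 (not L=0↔0): L: 1 → 2, ΔL = +1 — ok.
ΔJ = 0, ±1 (not J=0↔0): J: 0 → 1, ΔJ = +1 — ok.

parity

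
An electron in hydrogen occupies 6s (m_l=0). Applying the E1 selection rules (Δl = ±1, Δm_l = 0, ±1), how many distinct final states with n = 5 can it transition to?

3

E1 requires Δl = ±1, so l_f ∈ {-1, 1}; with 0 ≤ l_f ≤ n_f−1 = 4, the allowed l_f values are {1}.
For l_f = 1: m_f ∈ {m_i−1, m_i, m_i+1} ∩ [−1, 1] = {-1, 0, 1} → 3 states.
Total: 3.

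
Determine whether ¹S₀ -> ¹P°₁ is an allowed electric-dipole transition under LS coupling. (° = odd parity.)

allowed

Reading off the term symbols: S 0→0, L 0→1, J 0→1, parity even→odd.
Parity must change: even → odd — ok.
ΔS = 0: S: 0 → 0 — ok.
ΔL = 0, ±1 (not L=0↔0): L: 0 → 1, ΔL = +1 — ok.
ΔJ = 0, ±1 (not J=0↔0): J: 0 → 1, ΔJ = +1 — ok.
All four E1 rules are satisfied.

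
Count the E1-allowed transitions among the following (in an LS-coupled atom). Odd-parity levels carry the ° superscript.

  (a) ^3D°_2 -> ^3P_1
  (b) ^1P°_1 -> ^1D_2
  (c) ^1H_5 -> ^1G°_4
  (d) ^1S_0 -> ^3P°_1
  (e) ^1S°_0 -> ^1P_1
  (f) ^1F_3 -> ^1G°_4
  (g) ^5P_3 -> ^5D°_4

(a) allowed
(b) allowed
(c) allowed
(d) forbidden (ΔS fails)
(e) allowed
(f) allowed
(g) allowed
Total allowed: 6 of 7.

6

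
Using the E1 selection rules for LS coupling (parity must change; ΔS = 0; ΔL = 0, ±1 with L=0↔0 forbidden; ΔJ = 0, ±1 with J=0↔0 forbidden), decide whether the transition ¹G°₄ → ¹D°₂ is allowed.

forbidden

Parity must change: odd → odd — ✗.
ΔS = 0: S: 0 → 0 — ✓.
ΔL = 0, ±1 (not L=0↔0): L: 4 → 2, ΔL = -2 — ✗.
ΔJ = 0, ±1 (not J=0↔0): J: 4 → 2, ΔJ = -2 — ✗.
Rule(s) violated: parity, ΔL, ΔJ.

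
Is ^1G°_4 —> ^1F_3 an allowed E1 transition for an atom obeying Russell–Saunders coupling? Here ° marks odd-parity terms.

allowed

Parity must change: odd → even — satisfied.
ΔS = 0: S: 0 → 0 — satisfied.
ΔL = 0, ±1 (not L=0↔0): L: 4 → 3, ΔL = -1 — satisfied.
ΔJ = 0, ±1 (not J=0↔0): J: 4 → 3, ΔJ = -1 — satisfied.
All four E1 rules are satisfied.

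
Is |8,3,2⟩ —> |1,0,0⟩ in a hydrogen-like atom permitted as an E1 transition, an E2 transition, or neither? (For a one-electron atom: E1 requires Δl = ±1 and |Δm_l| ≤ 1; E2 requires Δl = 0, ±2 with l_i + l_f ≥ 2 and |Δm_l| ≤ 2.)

neither

Δl = 0 − 3 = -3; l_i + l_f = 3.
Δm_l = -2.
E1 (Δl = ±1, |Δm_l| ≤ 1): not satisfied.
E2 (Δl = 0,±2, l_i+l_f ≥ 2, |Δm_l| ≤ 2): not satisfied.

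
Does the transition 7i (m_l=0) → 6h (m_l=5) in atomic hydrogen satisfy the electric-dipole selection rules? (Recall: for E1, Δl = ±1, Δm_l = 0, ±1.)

l: 6 → 5 (Δl = -1). Δl = ±1 ok.
Δm_l = 5 − (0) = +5. E1 requires Δm_l = 0, ±1: fails.
The transition is electric-dipole forbidden.

forbidden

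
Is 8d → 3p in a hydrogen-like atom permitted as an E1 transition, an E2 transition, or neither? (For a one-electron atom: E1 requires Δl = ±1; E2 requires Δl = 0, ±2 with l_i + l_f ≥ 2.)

E1

Δl = 1 − 2 = -1; l_i + l_f = 3.
E1 (Δl = ±1): satisfied.
E2 (Δl = 0,±2, l_i+l_f ≥ 2): not satisfied.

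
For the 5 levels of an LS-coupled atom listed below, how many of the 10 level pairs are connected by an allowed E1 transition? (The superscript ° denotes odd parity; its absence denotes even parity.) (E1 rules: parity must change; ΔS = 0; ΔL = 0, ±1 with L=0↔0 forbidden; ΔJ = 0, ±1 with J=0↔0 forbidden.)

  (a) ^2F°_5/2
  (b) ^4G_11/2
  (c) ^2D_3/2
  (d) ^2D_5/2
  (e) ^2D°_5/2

4

(a)–(b): forbidden (ΔS, ΔJ).
(a)–(c): allowed.
(a)–(d): allowed.
(a)–(e): forbidden (parity).
(b)–(c): forbidden (parity, ΔS, ΔL, ΔJ).
(b)–(d): forbidden (parity, ΔS, ΔL, ΔJ).
(b)–(e): forbidden (ΔS, ΔL, ΔJ).
(c)–(d): forbidden (parity).
(c)–(e): allowed.
(d)–(e): allowed.
Allowed pairs: 4 of 10.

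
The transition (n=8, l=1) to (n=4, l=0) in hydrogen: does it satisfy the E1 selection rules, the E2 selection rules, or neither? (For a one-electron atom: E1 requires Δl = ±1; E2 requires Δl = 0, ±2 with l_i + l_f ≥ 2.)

E1

Δl = 0 − 1 = -1; l_i + l_f = 1.
E1 (Δl = ±1): satisfied.
E2 (Δl = 0,±2, l_i+l_f ≥ 2): not satisfied.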